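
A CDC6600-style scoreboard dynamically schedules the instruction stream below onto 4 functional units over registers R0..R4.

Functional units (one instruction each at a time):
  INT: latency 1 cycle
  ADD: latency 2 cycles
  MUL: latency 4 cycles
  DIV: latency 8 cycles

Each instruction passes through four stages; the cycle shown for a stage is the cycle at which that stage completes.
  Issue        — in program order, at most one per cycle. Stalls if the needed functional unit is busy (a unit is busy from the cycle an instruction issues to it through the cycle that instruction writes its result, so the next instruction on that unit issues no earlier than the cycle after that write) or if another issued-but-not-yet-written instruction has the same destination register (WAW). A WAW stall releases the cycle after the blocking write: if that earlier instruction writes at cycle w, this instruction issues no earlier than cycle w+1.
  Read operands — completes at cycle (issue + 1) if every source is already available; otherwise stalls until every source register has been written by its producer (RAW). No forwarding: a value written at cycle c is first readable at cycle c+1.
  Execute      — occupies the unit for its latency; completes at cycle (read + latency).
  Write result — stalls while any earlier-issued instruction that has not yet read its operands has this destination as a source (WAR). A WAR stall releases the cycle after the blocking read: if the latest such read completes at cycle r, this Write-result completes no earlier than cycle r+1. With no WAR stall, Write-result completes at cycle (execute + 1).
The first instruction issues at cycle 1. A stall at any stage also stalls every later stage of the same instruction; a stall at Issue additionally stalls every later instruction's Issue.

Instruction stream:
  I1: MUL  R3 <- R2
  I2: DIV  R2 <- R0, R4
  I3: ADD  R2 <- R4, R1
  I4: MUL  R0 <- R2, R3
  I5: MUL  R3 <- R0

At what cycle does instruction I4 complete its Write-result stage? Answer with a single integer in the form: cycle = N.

cycle = 23

I1  is:1  ro:2  ex:6  wr:7
I2  is:2  ro:3  ex:11  wr:12
I3  is:13  ro:14  ex:16  wr:17  — WAW R2: wait I2 write@12
I4  is:14  ro:18  ex:22  wr:23  — RAW R2: wait I3 write@17
I5  is:24  ro:25  ex:29  wr:30  — struct: MUL busy until I4 writes@23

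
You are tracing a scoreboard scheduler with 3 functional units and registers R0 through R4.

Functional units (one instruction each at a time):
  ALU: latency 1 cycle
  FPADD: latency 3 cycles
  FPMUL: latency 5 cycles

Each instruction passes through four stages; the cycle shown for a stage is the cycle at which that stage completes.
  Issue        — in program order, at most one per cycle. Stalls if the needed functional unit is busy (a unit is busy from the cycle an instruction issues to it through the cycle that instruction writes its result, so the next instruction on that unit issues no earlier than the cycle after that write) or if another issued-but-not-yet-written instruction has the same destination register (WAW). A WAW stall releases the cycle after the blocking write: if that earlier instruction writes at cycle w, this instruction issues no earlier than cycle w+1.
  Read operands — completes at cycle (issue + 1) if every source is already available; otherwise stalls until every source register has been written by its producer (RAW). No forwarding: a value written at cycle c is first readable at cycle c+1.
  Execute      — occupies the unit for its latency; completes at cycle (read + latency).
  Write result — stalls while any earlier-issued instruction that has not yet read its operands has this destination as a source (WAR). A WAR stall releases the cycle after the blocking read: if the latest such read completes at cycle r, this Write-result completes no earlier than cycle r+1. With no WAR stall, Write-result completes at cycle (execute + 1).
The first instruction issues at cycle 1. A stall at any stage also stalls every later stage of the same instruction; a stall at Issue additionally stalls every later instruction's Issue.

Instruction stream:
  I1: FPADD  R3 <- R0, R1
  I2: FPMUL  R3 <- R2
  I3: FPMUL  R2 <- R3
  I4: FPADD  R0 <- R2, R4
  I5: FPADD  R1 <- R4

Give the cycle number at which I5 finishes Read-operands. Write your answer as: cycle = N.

cycle = 29

[1] issue I1 (FPADD)
[2] I1 read-ops
[5] I1 finished on FPADD
[6] I1→R3
[7] issue I2 (FPMUL)
[8] I2 read-ops
[13] I2 finished on FPMUL
[14] I2→R3
[15] issue I3 (FPMUL)
[16] I3 read-ops, issue I4 (FPADD)
[21] I3 finished on FPMUL
[22] I3→R2
[23] I4 read-ops
[26] I4 finished on FPADD
[27] I4→R0
[28] issue I5 (FPADD)
[29] I5 read-ops
[32] I5 finished on FPADD
[33] I5→R1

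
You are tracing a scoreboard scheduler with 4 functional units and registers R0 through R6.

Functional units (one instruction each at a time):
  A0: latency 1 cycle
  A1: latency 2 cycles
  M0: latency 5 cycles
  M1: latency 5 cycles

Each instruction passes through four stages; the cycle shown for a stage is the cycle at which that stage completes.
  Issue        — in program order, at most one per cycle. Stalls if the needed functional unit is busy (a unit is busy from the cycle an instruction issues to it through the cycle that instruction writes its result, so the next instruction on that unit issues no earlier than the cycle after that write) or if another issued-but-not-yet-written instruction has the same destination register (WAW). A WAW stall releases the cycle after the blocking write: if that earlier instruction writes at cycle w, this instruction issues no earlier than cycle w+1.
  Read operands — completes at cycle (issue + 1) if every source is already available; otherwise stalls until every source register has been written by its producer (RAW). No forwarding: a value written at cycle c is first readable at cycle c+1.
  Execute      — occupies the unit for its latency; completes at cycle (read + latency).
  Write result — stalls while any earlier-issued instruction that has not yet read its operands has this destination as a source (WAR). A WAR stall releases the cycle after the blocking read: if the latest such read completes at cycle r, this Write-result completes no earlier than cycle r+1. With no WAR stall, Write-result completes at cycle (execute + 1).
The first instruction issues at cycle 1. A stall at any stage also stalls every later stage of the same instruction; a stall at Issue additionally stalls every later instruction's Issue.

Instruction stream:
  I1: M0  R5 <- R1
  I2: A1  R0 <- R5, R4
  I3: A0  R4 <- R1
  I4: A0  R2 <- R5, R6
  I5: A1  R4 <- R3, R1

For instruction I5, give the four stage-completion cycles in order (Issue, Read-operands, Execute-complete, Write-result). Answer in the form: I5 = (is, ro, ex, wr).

I5 = (13, 14, 16, 17)

c1: I1 issues→M0
c2: I1 reads, I2 issues→A1
c3: I3 issues→A0
c4: I3 reads
c5: I3 exec-done
c7: I1 exec-done
c8: I1 writes R5
c9: I2 reads
c10: I3 writes R4
c11: I2 exec-done, I4 issues→A0
c12: I2 writes R0, I4 reads
c13: I4 exec-done, I5 issues→A1
c14: I4 writes R2, I5 reads
c16: I5 exec-done
c17: I5 writes R4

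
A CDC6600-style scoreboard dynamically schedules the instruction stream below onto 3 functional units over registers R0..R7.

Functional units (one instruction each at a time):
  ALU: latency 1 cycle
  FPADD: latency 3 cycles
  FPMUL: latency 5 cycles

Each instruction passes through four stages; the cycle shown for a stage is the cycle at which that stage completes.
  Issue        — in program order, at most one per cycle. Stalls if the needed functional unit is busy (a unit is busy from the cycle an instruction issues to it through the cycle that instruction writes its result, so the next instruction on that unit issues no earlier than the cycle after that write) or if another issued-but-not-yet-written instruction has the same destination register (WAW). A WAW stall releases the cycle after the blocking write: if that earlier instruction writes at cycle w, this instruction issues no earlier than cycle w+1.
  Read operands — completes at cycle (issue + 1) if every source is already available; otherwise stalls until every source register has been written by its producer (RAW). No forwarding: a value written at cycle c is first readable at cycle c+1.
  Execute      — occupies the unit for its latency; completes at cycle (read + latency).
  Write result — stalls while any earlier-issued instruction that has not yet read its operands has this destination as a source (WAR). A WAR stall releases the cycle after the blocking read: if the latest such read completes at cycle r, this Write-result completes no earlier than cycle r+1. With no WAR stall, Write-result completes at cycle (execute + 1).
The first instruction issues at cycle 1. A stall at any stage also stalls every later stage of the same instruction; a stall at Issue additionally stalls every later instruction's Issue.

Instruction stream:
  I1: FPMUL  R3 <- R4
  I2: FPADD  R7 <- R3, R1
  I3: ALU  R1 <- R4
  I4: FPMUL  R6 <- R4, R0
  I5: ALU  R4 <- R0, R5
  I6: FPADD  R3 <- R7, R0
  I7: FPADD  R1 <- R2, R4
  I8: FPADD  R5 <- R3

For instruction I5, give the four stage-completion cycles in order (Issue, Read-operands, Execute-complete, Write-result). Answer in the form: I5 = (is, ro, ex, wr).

  I1 | 1 | 2 | 7 | 8
  I2 | 2 | 9 | 12 | 13   RAW R3: wait I1 write@8
  I3 | 3 | 4 | 5 | 10   WAR R1: wait I2 read@9
  I4 | 9 | 10 | 15 | 16   struct: FPMUL busy until I1 writes@8
  I5 | 11 | 12 | 13 | 14   struct: ALU busy until I3 writes@10
  I6 | 14 | 15 | 18 | 19   struct: FPADD busy until I2 writes@13
  I7 | 20 | 21 | 24 | 25   struct: FPADD busy until I6 writes@19
  I8 | 26 | 27 | 30 | 31   struct: FPADD busy until I7 writes@25

I5 = (11, 12, 13, 14)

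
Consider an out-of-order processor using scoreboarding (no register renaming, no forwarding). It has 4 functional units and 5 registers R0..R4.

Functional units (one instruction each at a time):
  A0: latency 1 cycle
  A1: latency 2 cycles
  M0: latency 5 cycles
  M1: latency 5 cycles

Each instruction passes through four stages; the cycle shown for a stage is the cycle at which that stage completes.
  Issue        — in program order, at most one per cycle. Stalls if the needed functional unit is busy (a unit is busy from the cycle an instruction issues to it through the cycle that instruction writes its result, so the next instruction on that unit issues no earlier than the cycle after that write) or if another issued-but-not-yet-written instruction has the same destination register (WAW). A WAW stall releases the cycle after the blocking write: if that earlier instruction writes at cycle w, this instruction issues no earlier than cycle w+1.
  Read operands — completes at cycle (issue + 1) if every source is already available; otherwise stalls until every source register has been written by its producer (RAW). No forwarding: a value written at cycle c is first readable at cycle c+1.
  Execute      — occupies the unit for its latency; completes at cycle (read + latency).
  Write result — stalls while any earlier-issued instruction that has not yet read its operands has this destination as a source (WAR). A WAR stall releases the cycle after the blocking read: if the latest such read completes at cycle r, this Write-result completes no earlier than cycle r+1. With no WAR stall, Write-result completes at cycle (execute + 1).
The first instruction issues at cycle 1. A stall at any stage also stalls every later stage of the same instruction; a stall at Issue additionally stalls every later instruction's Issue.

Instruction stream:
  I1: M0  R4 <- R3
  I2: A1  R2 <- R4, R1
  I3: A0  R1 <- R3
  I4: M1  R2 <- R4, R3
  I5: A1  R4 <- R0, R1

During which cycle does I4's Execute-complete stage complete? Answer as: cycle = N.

cycle = 19

I1  is:1  ro:2  ex:7  wr:8
I2  is:2  ro:9  ex:11  wr:12  — RAW R4: wait I1 write@8
I3  is:3  ro:4  ex:5  wr:10  — WAR R1: wait I2 read@9
I4  is:13  ro:14  ex:19  wr:20  — WAW R2: wait I2 write@12
I5  is:14  ro:15  ex:17  wr:18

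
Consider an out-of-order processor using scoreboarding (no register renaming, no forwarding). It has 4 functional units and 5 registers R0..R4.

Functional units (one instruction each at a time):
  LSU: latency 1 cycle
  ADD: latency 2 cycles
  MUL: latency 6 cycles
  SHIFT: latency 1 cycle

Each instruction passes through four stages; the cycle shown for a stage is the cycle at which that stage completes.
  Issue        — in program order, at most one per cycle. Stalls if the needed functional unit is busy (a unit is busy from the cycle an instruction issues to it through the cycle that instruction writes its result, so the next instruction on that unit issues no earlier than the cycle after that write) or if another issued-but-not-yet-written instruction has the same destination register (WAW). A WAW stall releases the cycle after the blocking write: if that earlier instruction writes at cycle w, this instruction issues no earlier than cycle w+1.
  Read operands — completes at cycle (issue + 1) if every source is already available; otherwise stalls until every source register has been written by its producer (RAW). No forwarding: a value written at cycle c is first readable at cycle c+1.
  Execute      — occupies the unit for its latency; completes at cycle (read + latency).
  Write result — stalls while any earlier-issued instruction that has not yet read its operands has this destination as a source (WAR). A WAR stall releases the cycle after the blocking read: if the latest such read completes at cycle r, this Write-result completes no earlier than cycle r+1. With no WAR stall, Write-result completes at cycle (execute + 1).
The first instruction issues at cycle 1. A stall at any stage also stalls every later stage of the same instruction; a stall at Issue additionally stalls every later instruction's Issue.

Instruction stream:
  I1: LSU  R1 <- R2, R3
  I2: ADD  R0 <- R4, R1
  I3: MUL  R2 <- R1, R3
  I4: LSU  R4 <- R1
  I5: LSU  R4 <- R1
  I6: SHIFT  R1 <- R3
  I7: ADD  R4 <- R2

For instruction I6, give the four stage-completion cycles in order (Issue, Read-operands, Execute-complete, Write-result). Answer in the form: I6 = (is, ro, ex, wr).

I1 -> (1, 2, 3, 4)
I2 -> (2, 5, 7, 8)  // RAW R1: wait I1 write@4
I3 -> (3, 5, 11, 12)  // RAW R1: wait I1 write@4
I4 -> (5, 6, 7, 8)  // struct: LSU busy until I1 writes@4
I5 -> (9, 10, 11, 12)  // struct: LSU busy until I4 writes@8
I6 -> (10, 11, 12, 13)
I7 -> (13, 14, 16, 17)  // WAW R4: wait I5 write@12

I6 = (10, 11, 12, 13)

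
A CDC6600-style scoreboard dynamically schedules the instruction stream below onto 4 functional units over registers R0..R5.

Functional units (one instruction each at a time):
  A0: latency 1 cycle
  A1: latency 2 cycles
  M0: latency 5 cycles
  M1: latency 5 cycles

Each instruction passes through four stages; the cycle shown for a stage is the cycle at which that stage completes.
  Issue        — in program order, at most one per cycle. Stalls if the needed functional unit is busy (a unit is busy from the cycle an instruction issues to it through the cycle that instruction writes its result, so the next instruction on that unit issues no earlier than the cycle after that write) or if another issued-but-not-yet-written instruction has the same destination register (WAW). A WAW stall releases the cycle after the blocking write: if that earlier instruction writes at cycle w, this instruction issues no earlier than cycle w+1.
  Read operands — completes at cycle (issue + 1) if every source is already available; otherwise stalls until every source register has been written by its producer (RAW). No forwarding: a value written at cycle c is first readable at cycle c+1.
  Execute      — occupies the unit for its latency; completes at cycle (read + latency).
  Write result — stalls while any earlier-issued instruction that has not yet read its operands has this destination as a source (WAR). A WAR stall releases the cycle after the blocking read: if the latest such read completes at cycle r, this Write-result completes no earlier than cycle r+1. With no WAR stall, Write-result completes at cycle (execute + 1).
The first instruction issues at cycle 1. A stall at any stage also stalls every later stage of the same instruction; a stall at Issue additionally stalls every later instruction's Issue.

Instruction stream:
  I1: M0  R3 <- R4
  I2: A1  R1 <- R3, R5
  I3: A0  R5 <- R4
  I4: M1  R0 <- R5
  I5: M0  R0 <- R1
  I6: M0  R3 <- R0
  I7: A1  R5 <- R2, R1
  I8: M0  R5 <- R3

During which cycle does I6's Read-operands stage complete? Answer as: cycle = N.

cycle = 27

  I1 | 1 | 2 | 7 | 8
  I2 | 2 | 9 | 11 | 12   RAW R3: wait I1 write@8
  I3 | 3 | 4 | 5 | 10   WAR R5: wait I2 read@9
  I4 | 4 | 11 | 16 | 17   RAW R5: wait I3 write@10
  I5 | 18 | 19 | 24 | 25   WAW R0: wait I4 write@17
  I6 | 26 | 27 | 32 | 33   struct: M0 busy until I5 writes@25
  I7 | 27 | 28 | 30 | 31
  I8 | 34 | 35 | 40 | 41   struct: M0 busy until I6 writes@33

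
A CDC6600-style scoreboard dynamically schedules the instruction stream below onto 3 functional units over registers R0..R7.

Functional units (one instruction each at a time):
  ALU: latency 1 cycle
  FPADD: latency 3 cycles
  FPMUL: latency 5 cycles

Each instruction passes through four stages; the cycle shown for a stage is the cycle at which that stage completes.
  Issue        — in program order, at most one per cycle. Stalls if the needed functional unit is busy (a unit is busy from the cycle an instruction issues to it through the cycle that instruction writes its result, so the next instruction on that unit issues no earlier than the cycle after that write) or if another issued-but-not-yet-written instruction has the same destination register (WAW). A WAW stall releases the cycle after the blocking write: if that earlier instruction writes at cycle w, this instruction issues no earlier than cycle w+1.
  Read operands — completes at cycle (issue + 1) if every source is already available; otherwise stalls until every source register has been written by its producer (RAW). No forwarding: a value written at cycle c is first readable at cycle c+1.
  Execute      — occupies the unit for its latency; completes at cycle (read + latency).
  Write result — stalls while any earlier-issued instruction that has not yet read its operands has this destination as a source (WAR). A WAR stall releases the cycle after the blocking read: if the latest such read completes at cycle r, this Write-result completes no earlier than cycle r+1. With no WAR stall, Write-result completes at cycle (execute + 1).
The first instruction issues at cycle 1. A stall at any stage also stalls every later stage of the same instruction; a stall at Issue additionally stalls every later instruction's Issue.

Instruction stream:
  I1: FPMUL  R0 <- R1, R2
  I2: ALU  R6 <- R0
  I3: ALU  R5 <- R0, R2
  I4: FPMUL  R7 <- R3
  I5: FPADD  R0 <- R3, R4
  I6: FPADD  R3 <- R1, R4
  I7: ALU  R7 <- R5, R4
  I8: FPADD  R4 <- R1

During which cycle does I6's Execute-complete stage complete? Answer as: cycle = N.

  I1 | 1 | 2 | 7 | 8
  I2 | 2 | 9 | 10 | 11   RAW R0: wait I1 write@8
  I3 | 12 | 13 | 14 | 15   struct: ALU busy until I2 writes@11
  I4 | 13 | 14 | 19 | 20
  I5 | 14 | 15 | 18 | 19
  I6 | 20 | 21 | 24 | 25   struct: FPADD busy until I5 writes@19
  I7 | 21 | 22 | 23 | 24
  I8 | 26 | 27 | 30 | 31   struct: FPADD busy until I6 writes@25

cycle = 24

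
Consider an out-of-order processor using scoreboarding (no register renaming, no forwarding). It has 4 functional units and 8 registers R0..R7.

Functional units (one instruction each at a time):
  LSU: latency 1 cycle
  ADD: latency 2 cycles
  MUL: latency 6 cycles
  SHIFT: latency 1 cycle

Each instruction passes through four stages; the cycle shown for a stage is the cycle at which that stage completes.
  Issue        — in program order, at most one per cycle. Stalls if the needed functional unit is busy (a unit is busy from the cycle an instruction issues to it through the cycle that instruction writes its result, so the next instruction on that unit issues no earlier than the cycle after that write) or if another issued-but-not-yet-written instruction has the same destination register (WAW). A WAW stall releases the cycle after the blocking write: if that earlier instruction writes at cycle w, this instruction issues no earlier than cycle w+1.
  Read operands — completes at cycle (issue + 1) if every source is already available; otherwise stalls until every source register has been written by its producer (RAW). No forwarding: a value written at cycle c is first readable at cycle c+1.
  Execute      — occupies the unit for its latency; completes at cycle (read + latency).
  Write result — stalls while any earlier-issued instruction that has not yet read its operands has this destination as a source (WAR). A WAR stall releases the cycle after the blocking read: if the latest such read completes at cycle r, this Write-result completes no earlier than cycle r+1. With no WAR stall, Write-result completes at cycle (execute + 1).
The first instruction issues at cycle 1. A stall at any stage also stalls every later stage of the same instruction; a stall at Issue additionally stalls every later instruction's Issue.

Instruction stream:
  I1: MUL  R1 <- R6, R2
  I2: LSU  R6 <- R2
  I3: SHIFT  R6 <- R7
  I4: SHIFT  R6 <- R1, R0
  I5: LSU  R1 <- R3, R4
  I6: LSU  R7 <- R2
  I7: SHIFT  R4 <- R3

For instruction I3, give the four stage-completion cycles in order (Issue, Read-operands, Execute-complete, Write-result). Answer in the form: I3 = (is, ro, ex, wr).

[I1] 1/2/8/9
[I2] 2/3/4/5
[I3] 6/7/8/9  (WAW R6: wait I2 write@5)
[I4] 10/11/12/13  (struct: SHIFT busy until I3 writes@9)
[I5] 11/12/13/14
[I6] 15/16/17/18  (struct: LSU busy until I5 writes@14)
[I7] 16/17/18/19

I3 = (6, 7, 8, 9)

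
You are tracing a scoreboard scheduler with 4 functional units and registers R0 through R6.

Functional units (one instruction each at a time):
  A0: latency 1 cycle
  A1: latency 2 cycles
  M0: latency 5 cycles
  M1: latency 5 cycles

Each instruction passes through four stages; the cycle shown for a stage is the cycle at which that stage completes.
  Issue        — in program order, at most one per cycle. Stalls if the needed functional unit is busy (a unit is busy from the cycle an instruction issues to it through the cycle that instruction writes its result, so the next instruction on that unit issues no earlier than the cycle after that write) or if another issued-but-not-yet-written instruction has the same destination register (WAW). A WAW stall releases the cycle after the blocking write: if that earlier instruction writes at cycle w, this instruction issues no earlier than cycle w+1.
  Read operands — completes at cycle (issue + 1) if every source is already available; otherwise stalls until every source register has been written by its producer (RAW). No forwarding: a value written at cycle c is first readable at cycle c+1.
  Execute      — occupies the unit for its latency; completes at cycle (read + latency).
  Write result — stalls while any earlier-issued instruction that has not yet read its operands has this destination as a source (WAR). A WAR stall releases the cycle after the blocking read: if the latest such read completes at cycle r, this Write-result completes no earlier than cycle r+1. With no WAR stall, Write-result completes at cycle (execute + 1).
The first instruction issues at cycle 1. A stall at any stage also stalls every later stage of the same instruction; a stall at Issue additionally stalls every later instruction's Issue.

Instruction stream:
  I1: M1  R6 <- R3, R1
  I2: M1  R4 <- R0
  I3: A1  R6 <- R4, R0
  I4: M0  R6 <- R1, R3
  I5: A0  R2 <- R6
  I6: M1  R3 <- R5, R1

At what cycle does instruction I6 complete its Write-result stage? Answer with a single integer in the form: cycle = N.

cycle = 30

  I1 | 1 | 2 | 7 | 8
  I2 | 9 | 10 | 15 | 16   struct: M1 busy until I1 writes@8
  I3 | 10 | 17 | 19 | 20   RAW R4: wait I2 write@16
  I4 | 21 | 22 | 27 | 28   WAW R6: wait I3 write@20
  I5 | 22 | 29 | 30 | 31   RAW R6: wait I4 write@28
  I6 | 23 | 24 | 29 | 30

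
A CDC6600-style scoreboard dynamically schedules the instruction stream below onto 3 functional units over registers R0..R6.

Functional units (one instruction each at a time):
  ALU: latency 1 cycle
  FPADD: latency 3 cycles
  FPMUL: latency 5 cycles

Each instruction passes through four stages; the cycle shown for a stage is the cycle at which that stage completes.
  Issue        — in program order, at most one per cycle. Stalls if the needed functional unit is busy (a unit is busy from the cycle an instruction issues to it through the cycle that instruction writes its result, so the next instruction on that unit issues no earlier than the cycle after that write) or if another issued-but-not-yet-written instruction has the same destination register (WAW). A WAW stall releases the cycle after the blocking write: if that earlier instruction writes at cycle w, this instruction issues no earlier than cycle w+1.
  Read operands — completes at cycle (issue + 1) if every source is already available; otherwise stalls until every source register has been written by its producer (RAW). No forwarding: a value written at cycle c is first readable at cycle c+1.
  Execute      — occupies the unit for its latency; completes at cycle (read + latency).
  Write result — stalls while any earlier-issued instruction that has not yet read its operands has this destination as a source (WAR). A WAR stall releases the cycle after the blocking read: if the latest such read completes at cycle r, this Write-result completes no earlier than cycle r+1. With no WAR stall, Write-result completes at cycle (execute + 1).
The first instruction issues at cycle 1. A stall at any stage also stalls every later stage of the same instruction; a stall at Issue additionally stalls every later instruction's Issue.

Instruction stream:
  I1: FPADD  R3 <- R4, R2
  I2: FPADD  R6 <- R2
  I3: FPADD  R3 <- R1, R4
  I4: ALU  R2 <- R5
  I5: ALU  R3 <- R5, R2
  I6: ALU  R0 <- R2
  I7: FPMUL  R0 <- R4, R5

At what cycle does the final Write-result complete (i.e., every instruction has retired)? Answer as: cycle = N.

cycle = 34

[1] I1 dispatched to FPADD
[2] I1 operands ready
[5] I1 complete
[6] R3←I1
[7] I2 dispatched to FPADD
[8] I2 operands ready
[11] I2 complete
[12] R6←I2
[13] I3 dispatched to FPADD
[14] I3 operands ready | I4 dispatched to ALU
[15] I4 operands ready
[16] I4 complete
[17] I3 complete | R2←I4
[18] R3←I3
[19] I5 dispatched to ALU
[20] I5 operands ready
[21] I5 complete
[22] R3←I5
[23] I6 dispatched to ALU
[24] I6 operands ready
[25] I6 complete
[26] R0←I6
[27] I7 dispatched to FPMUL
[28] I7 operands ready
[33] I7 complete
[34] R0←I7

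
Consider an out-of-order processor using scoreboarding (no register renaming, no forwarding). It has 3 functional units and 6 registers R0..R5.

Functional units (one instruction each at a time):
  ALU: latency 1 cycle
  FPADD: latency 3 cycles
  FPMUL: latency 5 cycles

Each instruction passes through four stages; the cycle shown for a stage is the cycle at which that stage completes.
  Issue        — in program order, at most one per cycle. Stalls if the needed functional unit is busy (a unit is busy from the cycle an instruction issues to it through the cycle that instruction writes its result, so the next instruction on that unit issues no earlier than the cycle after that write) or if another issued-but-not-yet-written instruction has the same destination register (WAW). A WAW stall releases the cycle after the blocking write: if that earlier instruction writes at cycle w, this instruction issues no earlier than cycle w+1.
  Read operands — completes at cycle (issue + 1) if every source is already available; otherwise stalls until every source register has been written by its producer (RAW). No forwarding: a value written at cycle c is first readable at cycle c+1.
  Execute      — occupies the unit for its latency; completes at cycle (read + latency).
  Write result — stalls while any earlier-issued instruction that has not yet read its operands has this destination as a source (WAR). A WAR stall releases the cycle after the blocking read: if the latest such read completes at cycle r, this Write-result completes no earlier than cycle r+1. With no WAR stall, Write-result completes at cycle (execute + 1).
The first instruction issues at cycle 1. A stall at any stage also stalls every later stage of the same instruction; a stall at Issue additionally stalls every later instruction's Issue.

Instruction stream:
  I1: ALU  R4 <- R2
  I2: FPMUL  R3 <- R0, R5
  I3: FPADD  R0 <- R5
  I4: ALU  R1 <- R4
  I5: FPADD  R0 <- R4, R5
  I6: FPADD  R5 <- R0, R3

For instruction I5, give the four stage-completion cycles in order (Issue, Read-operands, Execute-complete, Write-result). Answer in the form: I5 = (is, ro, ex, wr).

I5 = (9, 10, 13, 14)

I1  is:1  ro:2  ex:3  wr:4
I2  is:2  ro:3  ex:8  wr:9
I3  is:3  ro:4  ex:7  wr:8
I4  is:5  ro:6  ex:7  wr:8  — struct: ALU busy until I1 writes@4
I5  is:9  ro:10  ex:13  wr:14  — struct: FPADD busy until I3 writes@8
I6  is:15  ro:16  ex:19  wr:20  — struct: FPADD busy until I5 writes@14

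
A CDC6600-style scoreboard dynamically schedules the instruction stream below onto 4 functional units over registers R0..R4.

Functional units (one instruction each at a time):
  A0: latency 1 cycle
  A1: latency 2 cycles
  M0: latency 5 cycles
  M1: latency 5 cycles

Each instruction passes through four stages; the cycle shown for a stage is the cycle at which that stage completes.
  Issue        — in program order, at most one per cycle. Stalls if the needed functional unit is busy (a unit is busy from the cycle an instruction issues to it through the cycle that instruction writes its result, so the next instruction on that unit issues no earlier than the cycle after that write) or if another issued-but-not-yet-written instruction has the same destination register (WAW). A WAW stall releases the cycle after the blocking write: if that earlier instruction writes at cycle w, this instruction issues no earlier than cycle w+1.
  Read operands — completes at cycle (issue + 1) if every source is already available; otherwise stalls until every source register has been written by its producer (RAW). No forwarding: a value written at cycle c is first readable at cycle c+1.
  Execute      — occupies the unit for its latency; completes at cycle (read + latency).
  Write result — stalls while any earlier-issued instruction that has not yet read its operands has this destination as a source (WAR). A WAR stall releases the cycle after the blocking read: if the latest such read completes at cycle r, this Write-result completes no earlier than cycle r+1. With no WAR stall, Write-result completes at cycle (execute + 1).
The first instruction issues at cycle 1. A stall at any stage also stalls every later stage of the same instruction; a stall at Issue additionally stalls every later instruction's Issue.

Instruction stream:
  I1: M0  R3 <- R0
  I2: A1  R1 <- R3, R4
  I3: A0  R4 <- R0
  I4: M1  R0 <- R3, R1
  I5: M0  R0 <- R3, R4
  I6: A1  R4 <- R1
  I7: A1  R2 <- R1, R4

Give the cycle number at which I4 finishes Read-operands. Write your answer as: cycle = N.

cycle = 13

c1: issue I1 (M0)
c2: I1 read-ops, issue I2 (A1)
c3: issue I3 (A0)
c4: I3 read-ops, issue I4 (M1)
c5: I3 finished on A0
c7: I1 finished on M0
c8: I1→R3
c9: I2 read-ops
c10: I3→R4
c11: I2 finished on A1
c12: I2→R1
c13: I4 read-ops
c18: I4 finished on M1
c19: I4→R0
c20: issue I5 (M0)
c21: I5 read-ops, issue I6 (A1)
c22: I6 read-ops
c24: I6 finished on A1
c25: I6→R4
c26: I5 finished on M0, issue I7 (A1)
c27: I5→R0, I7 read-ops
c29: I7 finished on A1
c30: I7→R2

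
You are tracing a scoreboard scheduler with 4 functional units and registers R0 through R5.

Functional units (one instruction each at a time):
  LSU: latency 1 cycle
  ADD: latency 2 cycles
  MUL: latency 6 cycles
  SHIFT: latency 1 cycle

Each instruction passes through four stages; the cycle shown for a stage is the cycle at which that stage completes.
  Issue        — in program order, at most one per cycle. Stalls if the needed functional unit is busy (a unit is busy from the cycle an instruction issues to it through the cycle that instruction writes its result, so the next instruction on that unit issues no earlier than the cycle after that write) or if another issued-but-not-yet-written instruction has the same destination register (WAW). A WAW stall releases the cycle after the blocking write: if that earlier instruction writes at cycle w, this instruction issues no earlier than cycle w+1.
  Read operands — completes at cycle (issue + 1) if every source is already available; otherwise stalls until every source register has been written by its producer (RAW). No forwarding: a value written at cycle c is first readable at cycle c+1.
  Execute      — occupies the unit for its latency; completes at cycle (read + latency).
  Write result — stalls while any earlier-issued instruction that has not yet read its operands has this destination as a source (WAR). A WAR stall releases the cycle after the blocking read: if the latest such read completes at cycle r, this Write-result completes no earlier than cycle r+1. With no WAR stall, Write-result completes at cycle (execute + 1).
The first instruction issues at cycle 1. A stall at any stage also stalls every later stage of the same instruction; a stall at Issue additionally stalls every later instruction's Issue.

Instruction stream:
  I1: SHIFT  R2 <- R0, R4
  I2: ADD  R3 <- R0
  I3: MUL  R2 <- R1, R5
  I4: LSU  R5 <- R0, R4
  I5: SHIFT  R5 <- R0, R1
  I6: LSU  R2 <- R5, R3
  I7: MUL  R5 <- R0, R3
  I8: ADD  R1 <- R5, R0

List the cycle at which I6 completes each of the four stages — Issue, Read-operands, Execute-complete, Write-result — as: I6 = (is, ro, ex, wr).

I6 = (14, 15, 16, 17)

c1: I1→SHIFT
c2: I1 RO, I2→ADD
c3: I1 EX, I2 RO
c4: I1 WR R2
c5: I2 EX, I3→MUL
c6: I2 WR R3, I3 RO, I4→LSU
c7: I4 RO
c8: I4 EX
c9: I4 WR R5
c10: I5→SHIFT
c11: I5 RO
c12: I3 EX, I5 EX
c13: I3 WR R2, I5 WR R5
c14: I6→LSU
c15: I6 RO, I7→MUL
c16: I6 EX, I7 RO, I8→ADD
c17: I6 WR R2
c22: I7 EX
c23: I7 WR R5
c24: I8 RO
c26: I8 EX
c27: I8 WR R1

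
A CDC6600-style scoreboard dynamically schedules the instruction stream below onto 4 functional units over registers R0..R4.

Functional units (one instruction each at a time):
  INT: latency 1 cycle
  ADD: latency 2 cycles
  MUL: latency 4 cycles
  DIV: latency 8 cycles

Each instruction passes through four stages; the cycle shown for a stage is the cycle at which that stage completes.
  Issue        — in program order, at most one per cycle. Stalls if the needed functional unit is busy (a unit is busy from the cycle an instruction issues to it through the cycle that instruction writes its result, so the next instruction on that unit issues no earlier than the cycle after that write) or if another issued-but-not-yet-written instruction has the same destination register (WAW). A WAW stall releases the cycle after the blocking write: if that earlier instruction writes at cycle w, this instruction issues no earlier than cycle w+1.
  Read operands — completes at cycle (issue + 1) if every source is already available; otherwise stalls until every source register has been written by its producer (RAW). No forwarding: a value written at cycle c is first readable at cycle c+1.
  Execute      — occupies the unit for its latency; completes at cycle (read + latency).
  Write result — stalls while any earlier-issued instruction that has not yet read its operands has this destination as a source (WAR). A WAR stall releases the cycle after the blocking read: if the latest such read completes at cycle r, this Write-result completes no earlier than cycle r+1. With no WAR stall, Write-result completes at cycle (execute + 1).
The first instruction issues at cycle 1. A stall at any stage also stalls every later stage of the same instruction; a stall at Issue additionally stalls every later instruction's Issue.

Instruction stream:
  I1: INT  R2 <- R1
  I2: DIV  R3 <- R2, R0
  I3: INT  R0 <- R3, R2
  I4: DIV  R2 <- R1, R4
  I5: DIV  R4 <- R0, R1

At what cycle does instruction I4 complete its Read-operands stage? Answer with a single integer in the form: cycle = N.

cycle = 16

[1] I1→INT
[2] I1 RO, I2→DIV
[3] I1 EX
[4] I1 WR R2
[5] I2 RO, I3→INT
[13] I2 EX
[14] I2 WR R3
[15] I3 RO, I4→DIV
[16] I3 EX, I4 RO
[17] I3 WR R0
[24] I4 EX
[25] I4 WR R2
[26] I5→DIV
[27] I5 RO
[35] I5 EX
[36] I5 WR R4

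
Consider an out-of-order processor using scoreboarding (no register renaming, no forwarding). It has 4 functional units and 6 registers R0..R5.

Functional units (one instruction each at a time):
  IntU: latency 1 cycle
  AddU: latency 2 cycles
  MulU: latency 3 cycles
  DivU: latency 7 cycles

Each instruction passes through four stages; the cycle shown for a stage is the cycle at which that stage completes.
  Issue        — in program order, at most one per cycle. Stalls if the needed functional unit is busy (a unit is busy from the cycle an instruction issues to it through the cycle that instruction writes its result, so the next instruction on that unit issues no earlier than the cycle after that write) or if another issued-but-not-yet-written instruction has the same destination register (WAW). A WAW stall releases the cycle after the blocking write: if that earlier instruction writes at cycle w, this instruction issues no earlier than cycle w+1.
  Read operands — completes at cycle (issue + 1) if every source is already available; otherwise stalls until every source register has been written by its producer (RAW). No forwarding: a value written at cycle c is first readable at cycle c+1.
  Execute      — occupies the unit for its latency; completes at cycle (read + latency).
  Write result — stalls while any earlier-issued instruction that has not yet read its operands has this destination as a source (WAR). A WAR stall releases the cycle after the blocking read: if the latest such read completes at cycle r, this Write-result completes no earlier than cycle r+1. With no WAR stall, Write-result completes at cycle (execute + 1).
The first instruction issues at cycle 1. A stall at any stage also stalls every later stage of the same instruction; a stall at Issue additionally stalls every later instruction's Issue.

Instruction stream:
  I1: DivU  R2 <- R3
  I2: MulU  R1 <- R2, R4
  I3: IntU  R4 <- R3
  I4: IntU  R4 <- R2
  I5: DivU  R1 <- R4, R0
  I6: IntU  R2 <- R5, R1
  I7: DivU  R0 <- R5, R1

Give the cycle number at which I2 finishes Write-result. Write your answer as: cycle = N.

t=1  I1 issues→DivU
t=2  I1 reads · I2 issues→MulU
t=3  I3 issues→IntU
t=4  I3 reads
t=5  I3 exec-done
t=9  I1 exec-done
t=10  I1 writes R2
t=11  I2 reads
t=12  I3 writes R4
t=13  I4 issues→IntU
t=14  I2 exec-done · I4 reads
t=15  I2 writes R1 · I4 exec-done
t=16  I4 writes R4 · I5 issues→DivU
t=17  I5 reads · I6 issues→IntU
t=24  I5 exec-done
t=25  I5 writes R1
t=26  I6 reads · I7 issues→DivU
t=27  I6 exec-done · I7 reads
t=28  I6 writes R2
t=34  I7 exec-done
t=35  I7 writes R0

cycle = 15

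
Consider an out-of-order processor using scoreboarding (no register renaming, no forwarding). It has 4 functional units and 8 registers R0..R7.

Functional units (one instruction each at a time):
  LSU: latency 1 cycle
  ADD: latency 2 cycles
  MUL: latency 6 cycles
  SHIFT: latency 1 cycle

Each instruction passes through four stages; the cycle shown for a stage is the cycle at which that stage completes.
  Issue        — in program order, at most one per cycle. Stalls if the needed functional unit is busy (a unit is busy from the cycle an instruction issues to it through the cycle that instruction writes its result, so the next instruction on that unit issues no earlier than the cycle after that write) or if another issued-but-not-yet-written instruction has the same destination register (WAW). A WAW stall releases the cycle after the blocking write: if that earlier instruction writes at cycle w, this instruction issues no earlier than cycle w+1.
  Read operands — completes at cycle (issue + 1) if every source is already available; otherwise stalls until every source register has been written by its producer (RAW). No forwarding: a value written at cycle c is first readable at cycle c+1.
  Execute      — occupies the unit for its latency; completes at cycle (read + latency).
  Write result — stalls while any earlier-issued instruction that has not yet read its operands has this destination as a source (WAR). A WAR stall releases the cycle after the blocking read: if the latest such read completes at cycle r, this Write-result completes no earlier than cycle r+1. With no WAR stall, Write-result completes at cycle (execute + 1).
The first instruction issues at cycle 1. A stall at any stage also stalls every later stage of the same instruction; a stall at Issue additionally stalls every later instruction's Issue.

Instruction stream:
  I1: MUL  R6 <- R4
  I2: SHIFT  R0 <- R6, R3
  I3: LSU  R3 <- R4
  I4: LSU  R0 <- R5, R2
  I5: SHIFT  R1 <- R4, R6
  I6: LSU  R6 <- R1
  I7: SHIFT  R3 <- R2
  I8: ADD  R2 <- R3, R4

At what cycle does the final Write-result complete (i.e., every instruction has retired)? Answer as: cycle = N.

I1: IS=1 RO=2 EX=8 WR=9
I2: IS=2 RO=10 EX=11 WR=12  [RAW R6: wait I1 write@9]
I3: IS=3 RO=4 EX=5 WR=11  [WAR R3: wait I2 read@10]
I4: IS=13 RO=14 EX=15 WR=16  [WAW R0: wait I2 write@12]
I5: IS=14 RO=15 EX=16 WR=17
I6: IS=17 RO=18 EX=19 WR=20  [struct: LSU busy until I4 writes@16]
I7: IS=18 RO=19 EX=20 WR=21
I8: IS=19 RO=22 EX=24 WR=25  [RAW R3: wait I7 write@21]

cycle = 25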